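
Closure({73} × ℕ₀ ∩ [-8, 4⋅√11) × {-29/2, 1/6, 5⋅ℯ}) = ∅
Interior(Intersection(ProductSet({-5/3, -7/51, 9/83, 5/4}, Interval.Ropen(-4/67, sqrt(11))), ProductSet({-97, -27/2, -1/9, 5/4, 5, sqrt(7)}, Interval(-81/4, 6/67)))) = EmptySet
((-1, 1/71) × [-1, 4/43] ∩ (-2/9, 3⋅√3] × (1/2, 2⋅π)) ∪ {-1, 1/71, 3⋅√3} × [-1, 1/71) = {-1, 1/71, 3⋅√3} × [-1, 1/71)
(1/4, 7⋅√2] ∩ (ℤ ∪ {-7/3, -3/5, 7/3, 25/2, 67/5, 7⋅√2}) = {1, 2, …, 9} ∪ {7/3, 7⋅√2}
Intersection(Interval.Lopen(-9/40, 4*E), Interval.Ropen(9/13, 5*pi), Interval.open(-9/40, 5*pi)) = Interval(9/13, 4*E)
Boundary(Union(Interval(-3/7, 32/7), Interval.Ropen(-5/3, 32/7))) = {-5/3, 32/7}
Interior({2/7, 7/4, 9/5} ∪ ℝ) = ℝ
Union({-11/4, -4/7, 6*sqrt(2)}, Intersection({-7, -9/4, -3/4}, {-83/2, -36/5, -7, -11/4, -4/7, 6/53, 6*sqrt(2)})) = {-7, -11/4, -4/7, 6*sqrt(2)}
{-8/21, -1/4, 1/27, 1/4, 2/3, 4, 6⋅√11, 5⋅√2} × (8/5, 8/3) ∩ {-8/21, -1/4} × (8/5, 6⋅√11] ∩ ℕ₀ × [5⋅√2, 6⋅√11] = ∅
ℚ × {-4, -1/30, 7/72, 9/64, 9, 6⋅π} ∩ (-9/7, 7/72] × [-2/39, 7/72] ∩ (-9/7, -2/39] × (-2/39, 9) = (ℚ ∩ (-9/7, -2/39]) × {-1/30, 7/72}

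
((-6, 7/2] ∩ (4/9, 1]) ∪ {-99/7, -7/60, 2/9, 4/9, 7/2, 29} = {-99/7, -7/60, 2/9, 7/2, 29} ∪ [4/9, 1]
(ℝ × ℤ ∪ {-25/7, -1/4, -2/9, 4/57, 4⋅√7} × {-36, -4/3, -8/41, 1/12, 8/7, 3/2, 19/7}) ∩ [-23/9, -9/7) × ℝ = [-23/9, -9/7) × ℤ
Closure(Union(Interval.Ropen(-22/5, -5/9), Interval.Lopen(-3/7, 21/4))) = Union(Interval(-22/5, -5/9), Interval(-3/7, 21/4))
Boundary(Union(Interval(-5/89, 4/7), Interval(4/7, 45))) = {-5/89, 45}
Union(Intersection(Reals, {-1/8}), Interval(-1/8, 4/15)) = Interval(-1/8, 4/15)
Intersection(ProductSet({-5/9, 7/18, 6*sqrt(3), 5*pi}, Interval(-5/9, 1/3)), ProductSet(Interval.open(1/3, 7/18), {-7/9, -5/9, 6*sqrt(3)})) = EmptySet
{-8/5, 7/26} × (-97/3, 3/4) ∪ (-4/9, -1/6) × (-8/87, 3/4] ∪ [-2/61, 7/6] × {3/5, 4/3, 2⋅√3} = ({-8/5, 7/26} × (-97/3, 3/4)) ∪ ((-4/9, -1/6) × (-8/87, 3/4]) ∪ ([-2/61, 7/6] × {3/5, 4/3, 2⋅√3})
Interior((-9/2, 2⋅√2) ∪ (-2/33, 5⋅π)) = (-9/2, 5⋅π)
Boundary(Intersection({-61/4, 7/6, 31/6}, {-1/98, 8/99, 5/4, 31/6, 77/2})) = {31/6}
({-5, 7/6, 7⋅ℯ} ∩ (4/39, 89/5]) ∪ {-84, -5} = {-84, -5, 7/6}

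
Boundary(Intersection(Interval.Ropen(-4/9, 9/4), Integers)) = Range(0, 3, 1)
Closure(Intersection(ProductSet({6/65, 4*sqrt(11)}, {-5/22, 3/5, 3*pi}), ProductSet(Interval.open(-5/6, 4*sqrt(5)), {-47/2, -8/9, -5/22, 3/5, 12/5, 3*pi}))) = ProductSet({6/65}, {-5/22, 3/5, 3*pi})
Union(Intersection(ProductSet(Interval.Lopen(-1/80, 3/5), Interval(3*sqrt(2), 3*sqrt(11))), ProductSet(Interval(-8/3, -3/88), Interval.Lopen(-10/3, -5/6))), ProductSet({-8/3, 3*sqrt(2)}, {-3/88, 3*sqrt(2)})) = ProductSet({-8/3, 3*sqrt(2)}, {-3/88, 3*sqrt(2)})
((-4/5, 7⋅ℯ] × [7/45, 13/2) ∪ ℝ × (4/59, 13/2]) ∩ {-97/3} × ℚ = {-97/3} × (ℚ ∩ (4/59, 13/2])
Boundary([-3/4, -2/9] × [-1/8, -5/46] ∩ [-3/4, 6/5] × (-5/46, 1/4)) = ∅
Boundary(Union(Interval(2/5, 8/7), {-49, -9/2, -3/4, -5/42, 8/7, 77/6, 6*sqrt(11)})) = {-49, -9/2, -3/4, -5/42, 2/5, 8/7, 77/6, 6*sqrt(11)}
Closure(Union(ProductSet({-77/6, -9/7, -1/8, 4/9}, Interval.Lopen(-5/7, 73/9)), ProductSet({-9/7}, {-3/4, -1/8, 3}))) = Union(ProductSet({-9/7}, {-3/4, -1/8, 3}), ProductSet({-77/6, -9/7, -1/8, 4/9}, Interval(-5/7, 73/9)))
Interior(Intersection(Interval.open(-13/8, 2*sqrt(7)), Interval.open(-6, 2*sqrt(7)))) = Interval.open(-13/8, 2*sqrt(7))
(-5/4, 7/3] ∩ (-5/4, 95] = (-5/4, 7/3]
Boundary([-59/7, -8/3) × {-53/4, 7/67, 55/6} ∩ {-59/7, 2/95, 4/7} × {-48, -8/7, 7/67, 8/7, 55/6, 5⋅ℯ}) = {-59/7} × {7/67, 55/6}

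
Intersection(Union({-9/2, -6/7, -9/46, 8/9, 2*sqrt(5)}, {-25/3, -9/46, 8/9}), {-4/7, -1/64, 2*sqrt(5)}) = {2*sqrt(5)}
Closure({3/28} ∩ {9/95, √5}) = ∅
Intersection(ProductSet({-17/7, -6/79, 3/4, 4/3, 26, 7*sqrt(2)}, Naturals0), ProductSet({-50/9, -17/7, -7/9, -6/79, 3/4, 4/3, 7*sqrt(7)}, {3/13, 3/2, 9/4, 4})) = ProductSet({-17/7, -6/79, 3/4, 4/3}, {4})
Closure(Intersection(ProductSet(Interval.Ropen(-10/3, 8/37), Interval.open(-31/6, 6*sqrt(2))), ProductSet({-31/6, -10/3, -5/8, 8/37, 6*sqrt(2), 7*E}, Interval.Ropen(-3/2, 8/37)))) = ProductSet({-10/3, -5/8}, Interval(-3/2, 8/37))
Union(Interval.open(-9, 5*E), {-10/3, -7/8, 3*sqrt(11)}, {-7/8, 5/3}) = Interval.open(-9, 5*E)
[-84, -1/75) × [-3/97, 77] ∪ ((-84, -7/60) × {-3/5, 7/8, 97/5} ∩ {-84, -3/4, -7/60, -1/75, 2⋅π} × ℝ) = ({-3/4} × {-3/5, 7/8, 97/5}) ∪ ([-84, -1/75) × [-3/97, 77])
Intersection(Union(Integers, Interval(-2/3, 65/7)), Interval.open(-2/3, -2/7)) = Interval.open(-2/3, -2/7)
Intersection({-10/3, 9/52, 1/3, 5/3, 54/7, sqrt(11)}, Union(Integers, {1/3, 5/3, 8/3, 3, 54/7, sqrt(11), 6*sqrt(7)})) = {1/3, 5/3, 54/7, sqrt(11)}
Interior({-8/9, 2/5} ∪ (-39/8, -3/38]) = (-39/8, -3/38)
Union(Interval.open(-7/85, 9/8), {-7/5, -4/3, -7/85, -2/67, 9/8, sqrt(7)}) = Union({-7/5, -4/3, sqrt(7)}, Interval(-7/85, 9/8))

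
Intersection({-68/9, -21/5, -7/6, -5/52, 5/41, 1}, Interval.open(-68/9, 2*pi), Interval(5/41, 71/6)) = {5/41, 1}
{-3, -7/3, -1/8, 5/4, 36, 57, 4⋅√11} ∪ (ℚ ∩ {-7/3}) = {-3, -7/3, -1/8, 5/4, 36, 57, 4⋅√11}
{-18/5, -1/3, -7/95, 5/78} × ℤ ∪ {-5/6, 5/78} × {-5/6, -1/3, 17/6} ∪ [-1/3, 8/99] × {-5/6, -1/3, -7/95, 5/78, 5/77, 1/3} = ({-18/5, -1/3, -7/95, 5/78} × ℤ) ∪ ({-5/6, 5/78} × {-5/6, -1/3, 17/6}) ∪ ([-1/3, 8/99] × {-5/6, -1/3, -7/95, 5/78, 5/77, 1/3})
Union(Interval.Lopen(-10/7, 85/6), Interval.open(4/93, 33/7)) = Interval.Lopen(-10/7, 85/6)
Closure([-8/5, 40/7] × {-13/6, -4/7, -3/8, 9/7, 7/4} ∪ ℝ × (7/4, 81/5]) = (ℝ × [7/4, 81/5]) ∪ ([-8/5, 40/7] × {-13/6, -4/7, -3/8, 9/7, 7/4})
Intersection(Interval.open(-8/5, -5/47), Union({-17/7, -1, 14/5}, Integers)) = Range(-1, 0, 1)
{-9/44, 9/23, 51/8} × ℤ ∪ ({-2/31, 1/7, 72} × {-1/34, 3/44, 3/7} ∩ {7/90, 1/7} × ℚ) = ({-9/44, 9/23, 51/8} × ℤ) ∪ ({1/7} × {-1/34, 3/44, 3/7})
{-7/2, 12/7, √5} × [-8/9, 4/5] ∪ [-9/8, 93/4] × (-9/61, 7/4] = ([-9/8, 93/4] × (-9/61, 7/4]) ∪ ({-7/2, 12/7, √5} × [-8/9, 4/5])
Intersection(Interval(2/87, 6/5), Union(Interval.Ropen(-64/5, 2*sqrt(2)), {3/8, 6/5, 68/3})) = Interval(2/87, 6/5)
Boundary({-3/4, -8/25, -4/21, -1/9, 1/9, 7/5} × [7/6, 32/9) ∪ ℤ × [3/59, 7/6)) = (ℤ × [3/59, 7/6]) ∪ ({-3/4, -8/25, -4/21, -1/9, 1/9, 7/5} × [7/6, 32/9])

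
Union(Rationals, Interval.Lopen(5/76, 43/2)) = Union(Interval(5/76, 43/2), Rationals)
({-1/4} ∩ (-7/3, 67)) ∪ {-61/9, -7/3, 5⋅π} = {-61/9, -7/3, -1/4, 5⋅π}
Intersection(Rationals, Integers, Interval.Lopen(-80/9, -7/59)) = Range(-8, 0, 1)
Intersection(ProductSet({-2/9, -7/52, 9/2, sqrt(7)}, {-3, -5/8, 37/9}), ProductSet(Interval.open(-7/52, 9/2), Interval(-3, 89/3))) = ProductSet({sqrt(7)}, {-3, -5/8, 37/9})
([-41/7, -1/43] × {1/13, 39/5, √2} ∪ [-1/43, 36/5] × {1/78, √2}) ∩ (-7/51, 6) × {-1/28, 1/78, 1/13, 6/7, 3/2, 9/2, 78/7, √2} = ((-7/51, -1/43] × {1/13, √2}) ∪ ([-1/43, 6) × {1/78, √2})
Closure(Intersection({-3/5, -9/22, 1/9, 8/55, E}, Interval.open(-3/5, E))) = {-9/22, 1/9, 8/55}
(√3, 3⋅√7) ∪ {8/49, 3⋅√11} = {8/49, 3⋅√11} ∪ (√3, 3⋅√7)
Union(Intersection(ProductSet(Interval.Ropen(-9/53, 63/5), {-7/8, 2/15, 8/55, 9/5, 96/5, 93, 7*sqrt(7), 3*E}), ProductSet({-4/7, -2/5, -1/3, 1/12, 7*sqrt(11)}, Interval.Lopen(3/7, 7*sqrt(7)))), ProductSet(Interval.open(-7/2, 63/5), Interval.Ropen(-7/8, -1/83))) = Union(ProductSet({1/12}, {9/5, 7*sqrt(7), 3*E}), ProductSet(Interval.open(-7/2, 63/5), Interval.Ropen(-7/8, -1/83)))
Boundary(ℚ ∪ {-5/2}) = ℝ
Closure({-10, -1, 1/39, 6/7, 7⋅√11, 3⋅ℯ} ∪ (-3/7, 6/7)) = {-10, -1, 7⋅√11, 3⋅ℯ} ∪ [-3/7, 6/7]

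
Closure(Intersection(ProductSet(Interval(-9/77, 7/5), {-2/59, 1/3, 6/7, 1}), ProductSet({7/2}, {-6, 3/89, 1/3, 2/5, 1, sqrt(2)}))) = EmptySet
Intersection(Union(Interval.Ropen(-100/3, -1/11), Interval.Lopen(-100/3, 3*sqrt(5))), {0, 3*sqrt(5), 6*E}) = {0, 3*sqrt(5)}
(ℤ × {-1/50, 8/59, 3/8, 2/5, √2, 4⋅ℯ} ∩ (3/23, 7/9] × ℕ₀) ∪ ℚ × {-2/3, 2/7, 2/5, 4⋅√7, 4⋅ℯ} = ℚ × {-2/3, 2/7, 2/5, 4⋅√7, 4⋅ℯ}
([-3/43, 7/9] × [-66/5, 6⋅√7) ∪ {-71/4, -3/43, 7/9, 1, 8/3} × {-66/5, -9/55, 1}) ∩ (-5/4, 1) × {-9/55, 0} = [-3/43, 7/9] × {-9/55, 0}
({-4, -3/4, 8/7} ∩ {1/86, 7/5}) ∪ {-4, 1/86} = {-4, 1/86}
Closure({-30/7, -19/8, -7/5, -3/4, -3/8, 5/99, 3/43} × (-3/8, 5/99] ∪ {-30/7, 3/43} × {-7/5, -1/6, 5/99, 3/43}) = ({-30/7, 3/43} × {-7/5, -1/6, 5/99, 3/43}) ∪ ({-30/7, -19/8, -7/5, -3/4, -3/8, 5/99, 3/43} × [-3/8, 5/99])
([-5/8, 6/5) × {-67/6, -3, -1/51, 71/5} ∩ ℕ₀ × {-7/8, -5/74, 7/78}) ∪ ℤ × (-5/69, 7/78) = ℤ × (-5/69, 7/78)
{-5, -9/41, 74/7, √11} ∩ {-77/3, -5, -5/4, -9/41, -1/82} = {-5, -9/41}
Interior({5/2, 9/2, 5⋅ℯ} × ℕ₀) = ∅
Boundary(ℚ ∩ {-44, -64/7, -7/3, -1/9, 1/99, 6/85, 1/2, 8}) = {-44, -64/7, -7/3, -1/9, 1/99, 6/85, 1/2, 8}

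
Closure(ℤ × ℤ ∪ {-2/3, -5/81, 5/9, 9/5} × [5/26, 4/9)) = (ℤ × ℤ) ∪ ({-2/3, -5/81, 5/9, 9/5} × [5/26, 4/9])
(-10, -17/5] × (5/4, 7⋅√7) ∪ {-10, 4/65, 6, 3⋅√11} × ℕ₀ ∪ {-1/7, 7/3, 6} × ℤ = ({-1/7, 7/3, 6} × ℤ) ∪ ({-10, 4/65, 6, 3⋅√11} × ℕ₀) ∪ ((-10, -17/5] × (5/4, 7⋅√7))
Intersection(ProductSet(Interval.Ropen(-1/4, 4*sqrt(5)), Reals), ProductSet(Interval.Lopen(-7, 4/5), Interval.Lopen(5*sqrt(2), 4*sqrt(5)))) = ProductSet(Interval(-1/4, 4/5), Interval.Lopen(5*sqrt(2), 4*sqrt(5)))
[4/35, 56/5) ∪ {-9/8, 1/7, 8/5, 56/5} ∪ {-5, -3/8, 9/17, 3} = {-5, -9/8, -3/8} ∪ [4/35, 56/5]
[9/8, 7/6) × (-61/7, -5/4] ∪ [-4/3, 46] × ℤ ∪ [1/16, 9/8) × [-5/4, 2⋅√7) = ([-4/3, 46] × ℤ) ∪ ([9/8, 7/6) × (-61/7, -5/4]) ∪ ([1/16, 9/8) × [-5/4, 2⋅√7))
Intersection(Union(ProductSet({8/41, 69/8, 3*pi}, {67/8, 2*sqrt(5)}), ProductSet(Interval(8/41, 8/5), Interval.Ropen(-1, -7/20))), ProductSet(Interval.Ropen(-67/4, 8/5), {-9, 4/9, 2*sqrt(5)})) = ProductSet({8/41}, {2*sqrt(5)})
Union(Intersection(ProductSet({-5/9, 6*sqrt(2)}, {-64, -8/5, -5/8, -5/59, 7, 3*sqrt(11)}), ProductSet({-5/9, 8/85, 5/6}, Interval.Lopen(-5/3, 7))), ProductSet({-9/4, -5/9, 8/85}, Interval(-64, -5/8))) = Union(ProductSet({-5/9}, {-8/5, -5/8, -5/59, 7}), ProductSet({-9/4, -5/9, 8/85}, Interval(-64, -5/8)))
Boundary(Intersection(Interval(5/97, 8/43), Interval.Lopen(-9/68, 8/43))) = {5/97, 8/43}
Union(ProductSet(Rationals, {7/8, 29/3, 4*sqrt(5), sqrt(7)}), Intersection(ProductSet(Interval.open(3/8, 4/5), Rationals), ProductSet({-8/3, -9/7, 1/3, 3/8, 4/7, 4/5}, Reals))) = Union(ProductSet({4/7}, Rationals), ProductSet(Rationals, {7/8, 29/3, 4*sqrt(5), sqrt(7)}))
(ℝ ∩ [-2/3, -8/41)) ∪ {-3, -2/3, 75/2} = {-3, 75/2} ∪ [-2/3, -8/41)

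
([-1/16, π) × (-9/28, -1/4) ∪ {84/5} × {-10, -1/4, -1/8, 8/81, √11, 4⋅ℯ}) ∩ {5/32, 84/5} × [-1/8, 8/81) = {84/5} × {-1/8}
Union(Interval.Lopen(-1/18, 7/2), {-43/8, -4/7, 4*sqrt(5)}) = Union({-43/8, -4/7, 4*sqrt(5)}, Interval.Lopen(-1/18, 7/2))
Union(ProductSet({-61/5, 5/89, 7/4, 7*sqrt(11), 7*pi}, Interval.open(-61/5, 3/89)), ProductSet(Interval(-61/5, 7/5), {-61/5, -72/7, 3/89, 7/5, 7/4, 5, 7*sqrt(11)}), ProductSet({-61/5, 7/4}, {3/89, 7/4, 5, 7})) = Union(ProductSet({-61/5, 7/4}, {3/89, 7/4, 5, 7}), ProductSet({-61/5, 5/89, 7/4, 7*sqrt(11), 7*pi}, Interval.open(-61/5, 3/89)), ProductSet(Interval(-61/5, 7/5), {-61/5, -72/7, 3/89, 7/5, 7/4, 5, 7*sqrt(11)}))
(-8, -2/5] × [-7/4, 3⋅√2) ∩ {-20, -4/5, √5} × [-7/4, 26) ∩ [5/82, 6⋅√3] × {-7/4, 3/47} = ∅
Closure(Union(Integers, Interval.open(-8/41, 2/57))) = Union(Integers, Interval(-8/41, 2/57))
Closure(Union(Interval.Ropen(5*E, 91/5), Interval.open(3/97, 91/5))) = Interval(3/97, 91/5)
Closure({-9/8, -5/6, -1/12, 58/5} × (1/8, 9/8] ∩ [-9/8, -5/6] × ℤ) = {-9/8, -5/6} × {1}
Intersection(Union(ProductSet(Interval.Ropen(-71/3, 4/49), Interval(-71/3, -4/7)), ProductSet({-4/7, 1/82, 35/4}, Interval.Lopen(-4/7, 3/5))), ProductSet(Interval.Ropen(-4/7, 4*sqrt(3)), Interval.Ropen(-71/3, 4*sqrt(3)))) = Union(ProductSet({-4/7, 1/82}, Interval.Lopen(-4/7, 3/5)), ProductSet(Interval.Ropen(-4/7, 4/49), Interval(-71/3, -4/7)))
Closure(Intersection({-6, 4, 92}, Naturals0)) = {4, 92}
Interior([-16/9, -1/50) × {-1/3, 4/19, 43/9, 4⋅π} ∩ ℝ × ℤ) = ∅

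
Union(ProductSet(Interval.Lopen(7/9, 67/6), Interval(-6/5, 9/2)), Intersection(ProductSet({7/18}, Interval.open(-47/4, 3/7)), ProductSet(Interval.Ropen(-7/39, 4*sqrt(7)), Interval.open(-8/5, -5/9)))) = Union(ProductSet({7/18}, Interval.open(-8/5, -5/9)), ProductSet(Interval.Lopen(7/9, 67/6), Interval(-6/5, 9/2)))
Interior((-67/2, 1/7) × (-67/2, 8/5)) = (-67/2, 1/7) × (-67/2, 8/5)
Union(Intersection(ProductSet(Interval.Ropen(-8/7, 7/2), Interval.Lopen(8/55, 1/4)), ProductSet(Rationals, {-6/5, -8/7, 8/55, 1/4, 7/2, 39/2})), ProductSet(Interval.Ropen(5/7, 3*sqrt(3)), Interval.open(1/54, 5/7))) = Union(ProductSet(Intersection(Interval.Ropen(-8/7, 7/2), Rationals), {1/4}), ProductSet(Interval.Ropen(5/7, 3*sqrt(3)), Interval.open(1/54, 5/7)))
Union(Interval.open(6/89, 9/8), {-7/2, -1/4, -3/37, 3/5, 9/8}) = Union({-7/2, -1/4, -3/37}, Interval.Lopen(6/89, 9/8))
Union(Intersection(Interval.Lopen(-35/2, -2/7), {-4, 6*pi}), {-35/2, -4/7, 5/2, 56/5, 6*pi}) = {-35/2, -4, -4/7, 5/2, 56/5, 6*pi}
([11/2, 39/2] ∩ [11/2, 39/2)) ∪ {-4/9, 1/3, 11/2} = {-4/9, 1/3} ∪ [11/2, 39/2)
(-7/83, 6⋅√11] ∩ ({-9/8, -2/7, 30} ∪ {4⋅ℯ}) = {4⋅ℯ}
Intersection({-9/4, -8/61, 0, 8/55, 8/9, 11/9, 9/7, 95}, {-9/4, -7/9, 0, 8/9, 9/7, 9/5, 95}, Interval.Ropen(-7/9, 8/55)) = {0}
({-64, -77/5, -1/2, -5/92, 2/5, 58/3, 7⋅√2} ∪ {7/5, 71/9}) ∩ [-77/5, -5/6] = {-77/5}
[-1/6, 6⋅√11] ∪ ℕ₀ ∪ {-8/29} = {-8/29} ∪ [-1/6, 6⋅√11] ∪ ℕ₀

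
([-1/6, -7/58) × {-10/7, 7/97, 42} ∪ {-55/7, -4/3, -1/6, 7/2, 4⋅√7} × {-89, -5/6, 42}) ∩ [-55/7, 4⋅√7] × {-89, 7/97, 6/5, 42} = ([-1/6, -7/58) × {7/97, 42}) ∪ ({-55/7, -4/3, -1/6, 7/2, 4⋅√7} × {-89, 42})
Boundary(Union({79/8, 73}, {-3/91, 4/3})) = {-3/91, 4/3, 79/8, 73}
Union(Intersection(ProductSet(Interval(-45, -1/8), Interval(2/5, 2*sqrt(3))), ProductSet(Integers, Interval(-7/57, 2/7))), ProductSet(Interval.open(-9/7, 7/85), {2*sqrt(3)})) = ProductSet(Interval.open(-9/7, 7/85), {2*sqrt(3)})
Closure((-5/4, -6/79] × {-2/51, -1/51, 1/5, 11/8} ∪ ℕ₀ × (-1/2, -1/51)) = (ℕ₀ × [-1/2, -1/51]) ∪ ([-5/4, -6/79] × {-2/51, -1/51, 1/5, 11/8})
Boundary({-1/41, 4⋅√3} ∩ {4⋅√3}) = {4⋅√3}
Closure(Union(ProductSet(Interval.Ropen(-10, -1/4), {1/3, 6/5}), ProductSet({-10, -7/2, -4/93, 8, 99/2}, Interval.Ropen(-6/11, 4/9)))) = Union(ProductSet({-10, -7/2, -4/93, 8, 99/2}, Interval(-6/11, 4/9)), ProductSet(Interval(-10, -1/4), {1/3, 6/5}))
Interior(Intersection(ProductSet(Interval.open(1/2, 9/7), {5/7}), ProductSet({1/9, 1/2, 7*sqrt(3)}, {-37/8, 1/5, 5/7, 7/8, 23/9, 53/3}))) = EmptySet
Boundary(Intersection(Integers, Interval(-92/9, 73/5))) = Range(-10, 15, 1)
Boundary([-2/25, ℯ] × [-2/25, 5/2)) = ({-2/25, ℯ} × [-2/25, 5/2]) ∪ ([-2/25, ℯ] × {-2/25, 5/2})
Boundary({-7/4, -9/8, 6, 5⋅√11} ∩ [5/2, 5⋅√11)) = {6}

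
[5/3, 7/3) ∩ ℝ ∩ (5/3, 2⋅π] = (5/3, 7/3)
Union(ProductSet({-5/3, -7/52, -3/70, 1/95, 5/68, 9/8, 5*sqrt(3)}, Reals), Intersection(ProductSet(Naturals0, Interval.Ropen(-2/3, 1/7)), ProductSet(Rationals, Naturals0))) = Union(ProductSet({-5/3, -7/52, -3/70, 1/95, 5/68, 9/8, 5*sqrt(3)}, Reals), ProductSet(Naturals0, Range(0, 1, 1)))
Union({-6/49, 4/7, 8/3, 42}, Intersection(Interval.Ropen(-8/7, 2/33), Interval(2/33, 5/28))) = {-6/49, 4/7, 8/3, 42}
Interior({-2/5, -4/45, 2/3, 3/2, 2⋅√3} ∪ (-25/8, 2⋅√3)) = (-25/8, 2⋅√3)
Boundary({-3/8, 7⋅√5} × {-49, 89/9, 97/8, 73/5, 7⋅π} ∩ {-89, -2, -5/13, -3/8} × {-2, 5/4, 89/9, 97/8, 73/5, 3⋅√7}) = {-3/8} × {89/9, 97/8, 73/5}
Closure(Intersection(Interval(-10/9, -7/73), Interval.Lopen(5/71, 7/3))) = EmptySet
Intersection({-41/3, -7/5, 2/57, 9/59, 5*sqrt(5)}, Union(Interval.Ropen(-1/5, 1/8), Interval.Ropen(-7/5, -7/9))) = {-7/5, 2/57}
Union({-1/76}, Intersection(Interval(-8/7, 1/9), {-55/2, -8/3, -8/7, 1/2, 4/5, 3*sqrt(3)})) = {-8/7, -1/76}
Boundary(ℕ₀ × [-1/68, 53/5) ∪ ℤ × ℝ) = ℤ × ℝ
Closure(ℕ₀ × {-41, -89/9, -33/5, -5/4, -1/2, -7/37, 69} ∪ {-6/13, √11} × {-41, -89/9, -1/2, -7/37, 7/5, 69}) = (ℕ₀ × {-41, -89/9, -33/5, -5/4, -1/2, -7/37, 69}) ∪ ({-6/13, √11} × {-41, -89/9, -1/2, -7/37, 7/5, 69})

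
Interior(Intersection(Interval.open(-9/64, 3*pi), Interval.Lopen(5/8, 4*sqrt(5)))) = Interval.open(5/8, 4*sqrt(5))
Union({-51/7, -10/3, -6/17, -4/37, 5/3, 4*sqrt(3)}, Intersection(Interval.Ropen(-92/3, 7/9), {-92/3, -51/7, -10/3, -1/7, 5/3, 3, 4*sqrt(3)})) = {-92/3, -51/7, -10/3, -6/17, -1/7, -4/37, 5/3, 4*sqrt(3)}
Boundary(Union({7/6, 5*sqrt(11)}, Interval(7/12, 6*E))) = {7/12, 5*sqrt(11), 6*E}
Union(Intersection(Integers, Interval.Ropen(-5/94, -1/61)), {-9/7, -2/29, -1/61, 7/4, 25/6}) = {-9/7, -2/29, -1/61, 7/4, 25/6}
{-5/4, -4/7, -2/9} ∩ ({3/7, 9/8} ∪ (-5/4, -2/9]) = {-4/7, -2/9}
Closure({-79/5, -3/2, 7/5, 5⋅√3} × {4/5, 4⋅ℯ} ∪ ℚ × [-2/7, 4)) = (ℝ × [-2/7, 4]) ∪ ({-79/5, -3/2, 7/5, 5⋅√3} × {4/5, 4⋅ℯ})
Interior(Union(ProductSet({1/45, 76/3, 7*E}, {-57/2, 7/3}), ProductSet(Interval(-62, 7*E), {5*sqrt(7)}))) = EmptySet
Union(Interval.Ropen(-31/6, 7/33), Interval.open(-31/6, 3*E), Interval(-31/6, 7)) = Interval.Ropen(-31/6, 3*E)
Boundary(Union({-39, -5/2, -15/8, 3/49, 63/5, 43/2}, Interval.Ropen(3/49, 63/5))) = {-39, -5/2, -15/8, 3/49, 63/5, 43/2}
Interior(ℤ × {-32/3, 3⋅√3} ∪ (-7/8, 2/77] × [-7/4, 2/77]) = ((-7/8, 2/77) ∪ ((-7/8, 2/77) \ ℤ)) × (-7/4, 2/77)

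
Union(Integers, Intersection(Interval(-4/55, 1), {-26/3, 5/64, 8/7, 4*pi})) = Union({5/64}, Integers)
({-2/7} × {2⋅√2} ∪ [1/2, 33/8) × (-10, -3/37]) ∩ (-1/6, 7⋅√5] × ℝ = [1/2, 33/8) × (-10, -3/37]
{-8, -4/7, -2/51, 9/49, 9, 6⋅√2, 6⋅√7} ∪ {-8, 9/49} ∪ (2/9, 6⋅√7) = {-8, -4/7, -2/51, 9/49} ∪ (2/9, 6⋅√7]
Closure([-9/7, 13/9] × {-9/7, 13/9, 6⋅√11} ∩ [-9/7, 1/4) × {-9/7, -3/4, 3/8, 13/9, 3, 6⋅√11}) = [-9/7, 1/4] × {-9/7, 13/9, 6⋅√11}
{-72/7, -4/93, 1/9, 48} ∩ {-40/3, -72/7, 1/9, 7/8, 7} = {-72/7, 1/9}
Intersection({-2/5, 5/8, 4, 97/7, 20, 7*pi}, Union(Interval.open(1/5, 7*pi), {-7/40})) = {5/8, 4, 97/7, 20}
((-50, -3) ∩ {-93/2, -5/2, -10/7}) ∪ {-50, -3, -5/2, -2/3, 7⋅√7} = {-50, -93/2, -3, -5/2, -2/3, 7⋅√7}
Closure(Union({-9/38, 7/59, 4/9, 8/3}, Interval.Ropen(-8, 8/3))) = Interval(-8, 8/3)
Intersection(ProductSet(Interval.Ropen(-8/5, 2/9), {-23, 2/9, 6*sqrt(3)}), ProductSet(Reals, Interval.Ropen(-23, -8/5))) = ProductSet(Interval.Ropen(-8/5, 2/9), {-23})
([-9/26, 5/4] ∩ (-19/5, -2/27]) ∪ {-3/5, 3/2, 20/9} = {-3/5, 3/2, 20/9} ∪ [-9/26, -2/27]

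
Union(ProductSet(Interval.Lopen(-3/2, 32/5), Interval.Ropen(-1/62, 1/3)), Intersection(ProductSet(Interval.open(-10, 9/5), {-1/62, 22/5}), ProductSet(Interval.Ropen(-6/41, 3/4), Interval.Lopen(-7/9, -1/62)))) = ProductSet(Interval.Lopen(-3/2, 32/5), Interval.Ropen(-1/62, 1/3))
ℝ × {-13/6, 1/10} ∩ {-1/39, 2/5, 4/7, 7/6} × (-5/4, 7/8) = {-1/39, 2/5, 4/7, 7/6} × {1/10}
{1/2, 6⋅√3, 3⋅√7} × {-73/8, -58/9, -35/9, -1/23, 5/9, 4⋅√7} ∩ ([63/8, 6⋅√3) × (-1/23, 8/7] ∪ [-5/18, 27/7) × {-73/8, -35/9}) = ({1/2} × {-73/8, -35/9}) ∪ ({3⋅√7} × {5/9})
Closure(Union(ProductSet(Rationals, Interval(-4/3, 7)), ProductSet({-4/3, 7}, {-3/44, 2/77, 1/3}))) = ProductSet(Reals, Interval(-4/3, 7))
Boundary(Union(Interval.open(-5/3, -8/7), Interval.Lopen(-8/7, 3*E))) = {-5/3, -8/7, 3*E}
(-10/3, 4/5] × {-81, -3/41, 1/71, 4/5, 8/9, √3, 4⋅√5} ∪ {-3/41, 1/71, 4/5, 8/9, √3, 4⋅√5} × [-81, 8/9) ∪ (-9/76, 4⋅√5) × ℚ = ((-9/76, 4⋅√5) × ℚ) ∪ ({-3/41, 1/71, 4/5, 8/9, √3, 4⋅√5} × [-81, 8/9)) ∪ ((-10/3, 4/5] × {-81, -3/41, 1/71, 4/5, 8/9, √3, 4⋅√5})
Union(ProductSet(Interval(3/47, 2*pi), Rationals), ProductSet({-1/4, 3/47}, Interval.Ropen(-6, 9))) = Union(ProductSet({-1/4, 3/47}, Interval.Ropen(-6, 9)), ProductSet(Interval(3/47, 2*pi), Rationals))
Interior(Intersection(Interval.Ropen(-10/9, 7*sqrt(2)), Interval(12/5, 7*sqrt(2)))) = Interval.open(12/5, 7*sqrt(2))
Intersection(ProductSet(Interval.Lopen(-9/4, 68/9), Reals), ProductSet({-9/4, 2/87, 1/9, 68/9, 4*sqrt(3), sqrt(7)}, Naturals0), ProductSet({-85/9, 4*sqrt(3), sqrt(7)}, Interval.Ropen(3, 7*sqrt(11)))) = ProductSet({4*sqrt(3), sqrt(7)}, Range(3, 24, 1))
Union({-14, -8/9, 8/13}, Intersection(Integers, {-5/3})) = {-14, -8/9, 8/13}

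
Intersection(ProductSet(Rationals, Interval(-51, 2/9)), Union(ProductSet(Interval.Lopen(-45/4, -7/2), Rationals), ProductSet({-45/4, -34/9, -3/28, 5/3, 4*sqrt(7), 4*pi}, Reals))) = Union(ProductSet({-45/4, -34/9, -3/28, 5/3}, Interval(-51, 2/9)), ProductSet(Intersection(Interval.Lopen(-45/4, -7/2), Rationals), Intersection(Interval(-51, 2/9), Rationals)))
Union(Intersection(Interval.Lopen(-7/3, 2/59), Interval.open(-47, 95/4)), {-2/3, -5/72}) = Interval.Lopen(-7/3, 2/59)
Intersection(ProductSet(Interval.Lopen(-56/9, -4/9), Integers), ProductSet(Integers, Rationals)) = ProductSet(Range(-6, 0, 1), Integers)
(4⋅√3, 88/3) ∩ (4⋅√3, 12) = (4⋅√3, 12)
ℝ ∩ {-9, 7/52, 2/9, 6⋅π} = {-9, 7/52, 2/9, 6⋅π}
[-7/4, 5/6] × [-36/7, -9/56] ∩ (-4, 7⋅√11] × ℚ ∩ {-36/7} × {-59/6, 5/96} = ∅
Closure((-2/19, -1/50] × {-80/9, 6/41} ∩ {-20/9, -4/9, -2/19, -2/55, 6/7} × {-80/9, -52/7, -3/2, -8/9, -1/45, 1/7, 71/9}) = {-2/55} × {-80/9}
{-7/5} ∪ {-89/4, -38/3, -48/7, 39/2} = {-89/4, -38/3, -48/7, -7/5, 39/2}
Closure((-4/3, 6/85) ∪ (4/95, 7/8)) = [-4/3, 7/8]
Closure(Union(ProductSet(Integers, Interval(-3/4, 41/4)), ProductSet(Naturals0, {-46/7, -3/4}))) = Union(ProductSet(Integers, Interval(-3/4, 41/4)), ProductSet(Naturals0, {-46/7, -3/4}))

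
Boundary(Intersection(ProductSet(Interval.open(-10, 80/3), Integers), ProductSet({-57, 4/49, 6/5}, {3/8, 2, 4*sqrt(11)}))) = ProductSet({4/49, 6/5}, {2})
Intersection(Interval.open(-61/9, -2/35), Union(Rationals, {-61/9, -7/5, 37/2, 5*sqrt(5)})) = Intersection(Interval.open(-61/9, -2/35), Rationals)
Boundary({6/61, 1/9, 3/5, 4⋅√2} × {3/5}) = {6/61, 1/9, 3/5, 4⋅√2} × {3/5}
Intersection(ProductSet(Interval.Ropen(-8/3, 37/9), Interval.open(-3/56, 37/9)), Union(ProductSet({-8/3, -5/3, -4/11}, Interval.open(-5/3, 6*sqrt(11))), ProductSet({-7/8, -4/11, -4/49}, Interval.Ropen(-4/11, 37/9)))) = ProductSet({-8/3, -5/3, -7/8, -4/11, -4/49}, Interval.open(-3/56, 37/9))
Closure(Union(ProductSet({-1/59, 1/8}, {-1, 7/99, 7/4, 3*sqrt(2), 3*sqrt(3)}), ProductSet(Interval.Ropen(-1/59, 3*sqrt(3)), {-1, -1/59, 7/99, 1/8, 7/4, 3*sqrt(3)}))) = Union(ProductSet({-1/59, 1/8}, {-1, 7/99, 7/4, 3*sqrt(2), 3*sqrt(3)}), ProductSet(Interval(-1/59, 3*sqrt(3)), {-1, -1/59, 7/99, 1/8, 7/4, 3*sqrt(3)}))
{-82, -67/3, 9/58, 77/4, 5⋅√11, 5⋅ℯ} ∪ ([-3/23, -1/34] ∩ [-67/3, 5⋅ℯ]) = {-82, -67/3, 9/58, 77/4, 5⋅√11, 5⋅ℯ} ∪ [-3/23, -1/34]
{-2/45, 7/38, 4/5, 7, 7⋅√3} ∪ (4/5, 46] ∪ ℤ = ℤ ∪ {-2/45, 7/38} ∪ [4/5, 46]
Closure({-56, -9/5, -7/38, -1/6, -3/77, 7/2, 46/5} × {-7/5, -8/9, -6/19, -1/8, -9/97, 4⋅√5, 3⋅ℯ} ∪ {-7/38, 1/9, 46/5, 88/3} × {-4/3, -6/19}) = ({-7/38, 1/9, 46/5, 88/3} × {-4/3, -6/19}) ∪ ({-56, -9/5, -7/38, -1/6, -3/77, 7/2, 46/5} × {-7/5, -8/9, -6/19, -1/8, -9/97, 4⋅√5, 3⋅ℯ})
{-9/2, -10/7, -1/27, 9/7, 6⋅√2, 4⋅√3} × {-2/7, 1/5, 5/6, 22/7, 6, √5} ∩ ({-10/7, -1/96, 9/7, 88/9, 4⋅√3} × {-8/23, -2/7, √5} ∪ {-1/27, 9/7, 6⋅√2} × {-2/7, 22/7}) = ({-1/27, 9/7, 6⋅√2} × {-2/7, 22/7}) ∪ ({-10/7, 9/7, 4⋅√3} × {-2/7, √5})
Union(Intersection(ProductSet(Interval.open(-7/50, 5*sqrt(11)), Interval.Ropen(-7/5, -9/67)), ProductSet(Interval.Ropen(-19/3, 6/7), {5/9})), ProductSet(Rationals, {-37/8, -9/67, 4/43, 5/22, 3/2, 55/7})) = ProductSet(Rationals, {-37/8, -9/67, 4/43, 5/22, 3/2, 55/7})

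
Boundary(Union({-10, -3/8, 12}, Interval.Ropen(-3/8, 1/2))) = {-10, -3/8, 1/2, 12}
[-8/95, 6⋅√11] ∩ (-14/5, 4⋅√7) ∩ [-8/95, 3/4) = [-8/95, 3/4)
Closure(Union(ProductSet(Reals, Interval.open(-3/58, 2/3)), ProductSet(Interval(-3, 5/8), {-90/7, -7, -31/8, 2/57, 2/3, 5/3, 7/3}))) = Union(ProductSet(Interval(-3, 5/8), {-90/7, -7, -31/8, 2/57, 2/3, 5/3, 7/3}), ProductSet(Reals, Interval(-3/58, 2/3)))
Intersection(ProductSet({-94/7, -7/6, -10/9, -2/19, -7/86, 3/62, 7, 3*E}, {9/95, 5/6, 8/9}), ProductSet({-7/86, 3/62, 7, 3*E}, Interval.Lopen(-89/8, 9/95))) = ProductSet({-7/86, 3/62, 7, 3*E}, {9/95})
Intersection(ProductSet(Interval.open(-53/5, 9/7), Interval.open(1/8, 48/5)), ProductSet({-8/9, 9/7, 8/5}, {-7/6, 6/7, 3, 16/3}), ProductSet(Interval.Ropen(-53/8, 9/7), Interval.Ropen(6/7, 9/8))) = ProductSet({-8/9}, {6/7})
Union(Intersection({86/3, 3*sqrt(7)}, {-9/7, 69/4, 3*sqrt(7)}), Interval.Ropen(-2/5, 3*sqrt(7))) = Interval(-2/5, 3*sqrt(7))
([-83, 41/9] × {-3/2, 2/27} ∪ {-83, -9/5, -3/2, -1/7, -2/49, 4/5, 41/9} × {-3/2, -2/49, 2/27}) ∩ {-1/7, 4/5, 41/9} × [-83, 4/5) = {-1/7, 4/5, 41/9} × {-3/2, -2/49, 2/27}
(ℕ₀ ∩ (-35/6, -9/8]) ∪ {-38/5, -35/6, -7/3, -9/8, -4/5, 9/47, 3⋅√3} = {-38/5, -35/6, -7/3, -9/8, -4/5, 9/47, 3⋅√3}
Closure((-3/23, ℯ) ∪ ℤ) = ℤ ∪ [-3/23, ℯ]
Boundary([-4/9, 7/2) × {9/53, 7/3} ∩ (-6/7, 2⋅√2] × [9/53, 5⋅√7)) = [-4/9, 2⋅√2] × {9/53, 7/3}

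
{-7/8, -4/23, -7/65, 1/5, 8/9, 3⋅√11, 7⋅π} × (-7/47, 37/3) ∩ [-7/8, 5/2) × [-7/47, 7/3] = {-7/8, -4/23, -7/65, 1/5, 8/9} × (-7/47, 7/3]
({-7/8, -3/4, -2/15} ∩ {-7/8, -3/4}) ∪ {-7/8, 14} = {-7/8, -3/4, 14}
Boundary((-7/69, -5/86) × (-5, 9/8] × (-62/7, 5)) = ((({-7/69, -5/86} × [-5, 9/8]) ∪ ([-7/69, -5/86] × {-5, 9/8})) × [-62/7, 5]) ∪ ((({-7/69, -5/86} × [-5, 9/8]) ∪ ([-7/69, -5/86] × {-5, 9/8}) ∪ ((-7/69, -5/86) × (-5, 9/8])) × {-62/7, 5})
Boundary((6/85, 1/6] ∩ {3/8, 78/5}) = ∅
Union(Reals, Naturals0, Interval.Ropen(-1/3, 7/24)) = Interval(-oo, oo)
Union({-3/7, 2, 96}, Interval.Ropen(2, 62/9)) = Union({-3/7, 96}, Interval.Ropen(2, 62/9))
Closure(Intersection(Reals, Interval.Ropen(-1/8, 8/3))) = Interval(-1/8, 8/3)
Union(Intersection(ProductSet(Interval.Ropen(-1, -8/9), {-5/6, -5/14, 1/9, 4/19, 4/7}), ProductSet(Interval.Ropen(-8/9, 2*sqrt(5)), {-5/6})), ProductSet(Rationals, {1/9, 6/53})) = ProductSet(Rationals, {1/9, 6/53})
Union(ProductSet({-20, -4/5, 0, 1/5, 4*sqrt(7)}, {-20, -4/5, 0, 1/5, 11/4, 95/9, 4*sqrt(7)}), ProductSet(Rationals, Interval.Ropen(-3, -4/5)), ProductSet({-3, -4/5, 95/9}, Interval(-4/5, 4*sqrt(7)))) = Union(ProductSet({-3, -4/5, 95/9}, Interval(-4/5, 4*sqrt(7))), ProductSet({-20, -4/5, 0, 1/5, 4*sqrt(7)}, {-20, -4/5, 0, 1/5, 11/4, 95/9, 4*sqrt(7)}), ProductSet(Rationals, Interval.Ropen(-3, -4/5)))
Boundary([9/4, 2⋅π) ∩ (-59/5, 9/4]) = {9/4}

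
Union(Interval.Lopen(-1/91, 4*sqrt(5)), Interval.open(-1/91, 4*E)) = Interval.open(-1/91, 4*E)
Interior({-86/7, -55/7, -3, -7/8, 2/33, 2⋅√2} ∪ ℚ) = ∅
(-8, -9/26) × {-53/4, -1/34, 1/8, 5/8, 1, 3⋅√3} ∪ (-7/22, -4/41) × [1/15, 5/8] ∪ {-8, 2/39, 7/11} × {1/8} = ({-8, 2/39, 7/11} × {1/8}) ∪ ((-7/22, -4/41) × [1/15, 5/8]) ∪ ((-8, -9/26) × {-53/4, -1/34, 1/8, 5/8, 1, 3⋅√3})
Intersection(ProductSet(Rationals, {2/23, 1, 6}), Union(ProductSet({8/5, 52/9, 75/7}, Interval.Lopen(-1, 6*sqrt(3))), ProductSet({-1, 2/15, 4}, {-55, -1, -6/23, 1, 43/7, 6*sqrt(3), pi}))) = Union(ProductSet({-1, 2/15, 4}, {1}), ProductSet({8/5, 52/9, 75/7}, {2/23, 1, 6}))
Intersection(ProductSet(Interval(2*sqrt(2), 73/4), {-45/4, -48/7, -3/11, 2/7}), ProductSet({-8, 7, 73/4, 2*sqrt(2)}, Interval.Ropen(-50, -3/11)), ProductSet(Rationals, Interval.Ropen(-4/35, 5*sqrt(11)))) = EmptySet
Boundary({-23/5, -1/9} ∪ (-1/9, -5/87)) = {-23/5, -1/9, -5/87}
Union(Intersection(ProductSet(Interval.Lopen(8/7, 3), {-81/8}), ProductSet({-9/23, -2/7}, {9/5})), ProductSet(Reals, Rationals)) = ProductSet(Reals, Rationals)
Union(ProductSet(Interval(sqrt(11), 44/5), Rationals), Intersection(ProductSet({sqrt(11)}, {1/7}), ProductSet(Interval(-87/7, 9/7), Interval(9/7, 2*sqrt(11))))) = ProductSet(Interval(sqrt(11), 44/5), Rationals)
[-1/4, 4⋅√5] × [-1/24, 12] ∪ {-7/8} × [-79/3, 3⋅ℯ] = ({-7/8} × [-79/3, 3⋅ℯ]) ∪ ([-1/4, 4⋅√5] × [-1/24, 12])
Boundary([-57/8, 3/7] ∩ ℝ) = {-57/8, 3/7}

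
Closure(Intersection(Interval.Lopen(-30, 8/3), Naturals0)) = Range(0, 3, 1)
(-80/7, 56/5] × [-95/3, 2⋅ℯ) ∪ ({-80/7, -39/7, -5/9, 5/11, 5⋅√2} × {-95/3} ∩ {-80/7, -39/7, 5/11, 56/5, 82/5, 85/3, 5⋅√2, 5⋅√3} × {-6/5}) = (-80/7, 56/5] × [-95/3, 2⋅ℯ)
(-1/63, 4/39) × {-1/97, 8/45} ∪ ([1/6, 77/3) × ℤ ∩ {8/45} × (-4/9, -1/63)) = (-1/63, 4/39) × {-1/97, 8/45}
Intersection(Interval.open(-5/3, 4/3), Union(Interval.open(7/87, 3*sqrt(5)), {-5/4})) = Union({-5/4}, Interval.open(7/87, 4/3))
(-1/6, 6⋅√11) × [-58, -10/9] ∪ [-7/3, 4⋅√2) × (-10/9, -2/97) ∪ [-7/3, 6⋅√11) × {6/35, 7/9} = ([-7/3, 6⋅√11) × {6/35, 7/9}) ∪ ([-7/3, 4⋅√2) × (-10/9, -2/97)) ∪ ((-1/6, 6⋅√11) × [-58, -10/9])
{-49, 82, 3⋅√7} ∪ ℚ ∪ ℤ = ℚ ∪ {3⋅√7}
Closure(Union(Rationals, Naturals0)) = Reals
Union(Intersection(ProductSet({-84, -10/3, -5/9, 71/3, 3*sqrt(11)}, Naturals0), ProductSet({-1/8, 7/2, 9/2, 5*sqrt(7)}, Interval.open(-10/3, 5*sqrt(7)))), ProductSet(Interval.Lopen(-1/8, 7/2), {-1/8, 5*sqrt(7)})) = ProductSet(Interval.Lopen(-1/8, 7/2), {-1/8, 5*sqrt(7)})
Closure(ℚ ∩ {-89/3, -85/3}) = {-89/3, -85/3}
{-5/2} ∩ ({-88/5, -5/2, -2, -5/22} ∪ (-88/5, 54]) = {-5/2}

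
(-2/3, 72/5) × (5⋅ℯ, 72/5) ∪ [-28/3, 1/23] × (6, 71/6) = ([-28/3, 1/23] × (6, 71/6)) ∪ ((-2/3, 72/5) × (5⋅ℯ, 72/5))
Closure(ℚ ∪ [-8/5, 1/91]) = ℚ ∪ (-∞, ∞)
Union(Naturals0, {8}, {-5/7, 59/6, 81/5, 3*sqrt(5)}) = Union({-5/7, 59/6, 81/5, 3*sqrt(5)}, Naturals0)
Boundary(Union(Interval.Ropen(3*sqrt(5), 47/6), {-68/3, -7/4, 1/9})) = {-68/3, -7/4, 1/9, 47/6, 3*sqrt(5)}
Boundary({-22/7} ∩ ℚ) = {-22/7}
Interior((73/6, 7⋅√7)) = (73/6, 7⋅√7)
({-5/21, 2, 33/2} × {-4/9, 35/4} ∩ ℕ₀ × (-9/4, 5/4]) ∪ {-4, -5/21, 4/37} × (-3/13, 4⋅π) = ({2} × {-4/9}) ∪ ({-4, -5/21, 4/37} × (-3/13, 4⋅π))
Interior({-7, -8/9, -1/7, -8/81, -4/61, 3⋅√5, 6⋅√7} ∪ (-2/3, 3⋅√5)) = (-2/3, 3⋅√5)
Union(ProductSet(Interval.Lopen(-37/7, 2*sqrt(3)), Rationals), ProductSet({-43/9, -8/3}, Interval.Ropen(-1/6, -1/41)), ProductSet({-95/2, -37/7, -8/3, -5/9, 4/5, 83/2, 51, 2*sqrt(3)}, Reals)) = Union(ProductSet({-43/9, -8/3}, Interval.Ropen(-1/6, -1/41)), ProductSet({-95/2, -37/7, -8/3, -5/9, 4/5, 83/2, 51, 2*sqrt(3)}, Reals), ProductSet(Interval.Lopen(-37/7, 2*sqrt(3)), Rationals))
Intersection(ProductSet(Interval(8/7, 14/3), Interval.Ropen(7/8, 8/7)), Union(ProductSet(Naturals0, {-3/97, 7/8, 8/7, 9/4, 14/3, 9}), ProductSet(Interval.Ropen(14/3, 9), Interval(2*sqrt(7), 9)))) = ProductSet(Range(2, 5, 1), {7/8})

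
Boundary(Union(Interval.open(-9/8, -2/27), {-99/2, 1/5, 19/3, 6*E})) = {-99/2, -9/8, -2/27, 1/5, 19/3, 6*E}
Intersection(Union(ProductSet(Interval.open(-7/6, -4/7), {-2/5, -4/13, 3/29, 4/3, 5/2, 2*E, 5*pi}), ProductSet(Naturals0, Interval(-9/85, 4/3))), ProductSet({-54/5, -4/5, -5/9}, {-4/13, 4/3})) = ProductSet({-4/5}, {-4/13, 4/3})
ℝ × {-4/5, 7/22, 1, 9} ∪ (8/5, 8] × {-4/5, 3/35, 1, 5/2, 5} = (ℝ × {-4/5, 7/22, 1, 9}) ∪ ((8/5, 8] × {-4/5, 3/35, 1, 5/2, 5})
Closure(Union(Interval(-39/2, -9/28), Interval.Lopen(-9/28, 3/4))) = Interval(-39/2, 3/4)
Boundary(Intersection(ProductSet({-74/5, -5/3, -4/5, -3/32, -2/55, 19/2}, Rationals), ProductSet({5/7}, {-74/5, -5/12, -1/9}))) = EmptySet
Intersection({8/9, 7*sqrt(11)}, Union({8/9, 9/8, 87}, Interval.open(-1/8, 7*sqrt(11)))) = {8/9}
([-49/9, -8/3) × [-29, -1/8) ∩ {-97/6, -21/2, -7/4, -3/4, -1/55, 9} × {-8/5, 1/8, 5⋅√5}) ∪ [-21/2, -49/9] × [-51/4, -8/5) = [-21/2, -49/9] × [-51/4, -8/5)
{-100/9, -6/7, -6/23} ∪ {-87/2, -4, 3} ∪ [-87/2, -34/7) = [-87/2, -34/7) ∪ {-4, -6/7, -6/23, 3}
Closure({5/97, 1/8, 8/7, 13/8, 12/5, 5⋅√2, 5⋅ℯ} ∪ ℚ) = ℝ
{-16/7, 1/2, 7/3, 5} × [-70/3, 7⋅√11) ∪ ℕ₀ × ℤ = (ℕ₀ × ℤ) ∪ ({-16/7, 1/2, 7/3, 5} × [-70/3, 7⋅√11))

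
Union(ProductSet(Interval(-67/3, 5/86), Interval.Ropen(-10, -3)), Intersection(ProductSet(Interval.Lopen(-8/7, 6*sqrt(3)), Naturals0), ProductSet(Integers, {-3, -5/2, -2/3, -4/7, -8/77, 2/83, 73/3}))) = ProductSet(Interval(-67/3, 5/86), Interval.Ropen(-10, -3))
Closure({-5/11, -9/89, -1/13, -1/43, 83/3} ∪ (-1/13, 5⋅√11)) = {-5/11, -9/89, 83/3} ∪ [-1/13, 5⋅√11]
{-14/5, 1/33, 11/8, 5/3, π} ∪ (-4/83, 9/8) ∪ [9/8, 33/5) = {-14/5} ∪ (-4/83, 33/5)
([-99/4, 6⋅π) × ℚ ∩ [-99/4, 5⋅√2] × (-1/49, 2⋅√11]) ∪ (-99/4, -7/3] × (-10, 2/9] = ((-99/4, -7/3] × (-10, 2/9]) ∪ ([-99/4, 5⋅√2] × (ℚ ∩ (-1/49, 2⋅√11]))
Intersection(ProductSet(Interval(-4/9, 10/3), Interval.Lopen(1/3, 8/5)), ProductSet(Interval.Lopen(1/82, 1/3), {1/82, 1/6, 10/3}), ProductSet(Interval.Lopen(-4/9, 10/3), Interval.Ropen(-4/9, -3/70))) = EmptySet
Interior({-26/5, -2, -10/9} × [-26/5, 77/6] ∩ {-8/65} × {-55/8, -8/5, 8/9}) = ∅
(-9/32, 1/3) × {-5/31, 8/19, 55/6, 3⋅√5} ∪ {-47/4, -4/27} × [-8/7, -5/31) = ({-47/4, -4/27} × [-8/7, -5/31)) ∪ ((-9/32, 1/3) × {-5/31, 8/19, 55/6, 3⋅√5})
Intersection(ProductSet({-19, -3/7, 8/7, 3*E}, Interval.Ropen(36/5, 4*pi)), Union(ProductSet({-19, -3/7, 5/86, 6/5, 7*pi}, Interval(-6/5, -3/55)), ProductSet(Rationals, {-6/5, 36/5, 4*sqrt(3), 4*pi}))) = ProductSet({-19, -3/7, 8/7}, {36/5})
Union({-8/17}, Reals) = Reals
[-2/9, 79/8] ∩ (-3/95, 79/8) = (-3/95, 79/8)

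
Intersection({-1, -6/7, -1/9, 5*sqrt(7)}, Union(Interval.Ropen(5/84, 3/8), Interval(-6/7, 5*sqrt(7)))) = {-6/7, -1/9, 5*sqrt(7)}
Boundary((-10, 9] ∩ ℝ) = {-10, 9}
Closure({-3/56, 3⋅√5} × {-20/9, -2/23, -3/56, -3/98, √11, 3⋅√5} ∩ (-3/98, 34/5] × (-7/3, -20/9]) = {3⋅√5} × {-20/9}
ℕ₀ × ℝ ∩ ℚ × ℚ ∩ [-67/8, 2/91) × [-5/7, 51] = {0} × (ℚ ∩ [-5/7, 51])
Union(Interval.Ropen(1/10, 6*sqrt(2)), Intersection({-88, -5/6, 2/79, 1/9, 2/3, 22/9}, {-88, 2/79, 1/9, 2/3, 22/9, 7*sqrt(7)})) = Union({-88, 2/79}, Interval.Ropen(1/10, 6*sqrt(2)))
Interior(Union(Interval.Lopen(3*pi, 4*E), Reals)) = Interval(-oo, oo)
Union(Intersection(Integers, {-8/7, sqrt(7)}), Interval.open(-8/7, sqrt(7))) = Interval.open(-8/7, sqrt(7))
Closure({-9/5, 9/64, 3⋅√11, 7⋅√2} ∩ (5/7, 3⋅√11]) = {3⋅√11, 7⋅√2}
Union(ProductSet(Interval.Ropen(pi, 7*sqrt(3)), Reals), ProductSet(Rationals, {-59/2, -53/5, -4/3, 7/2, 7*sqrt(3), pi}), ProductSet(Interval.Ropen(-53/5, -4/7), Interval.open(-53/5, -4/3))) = Union(ProductSet(Interval.Ropen(-53/5, -4/7), Interval.open(-53/5, -4/3)), ProductSet(Interval.Ropen(pi, 7*sqrt(3)), Reals), ProductSet(Rationals, {-59/2, -53/5, -4/3, 7/2, 7*sqrt(3), pi}))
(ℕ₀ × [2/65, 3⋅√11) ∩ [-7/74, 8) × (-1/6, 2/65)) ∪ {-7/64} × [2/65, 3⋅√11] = {-7/64} × [2/65, 3⋅√11]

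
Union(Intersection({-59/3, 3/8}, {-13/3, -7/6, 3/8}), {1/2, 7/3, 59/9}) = {3/8, 1/2, 7/3, 59/9}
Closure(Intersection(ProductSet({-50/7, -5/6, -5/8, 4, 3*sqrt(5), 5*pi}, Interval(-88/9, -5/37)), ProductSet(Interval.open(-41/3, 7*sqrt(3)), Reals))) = ProductSet({-50/7, -5/6, -5/8, 4, 3*sqrt(5)}, Interval(-88/9, -5/37))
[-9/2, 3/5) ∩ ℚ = ℚ ∩ [-9/2, 3/5)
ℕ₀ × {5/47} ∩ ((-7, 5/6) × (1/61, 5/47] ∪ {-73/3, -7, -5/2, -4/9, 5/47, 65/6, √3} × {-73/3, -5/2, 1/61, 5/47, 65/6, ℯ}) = {0} × {5/47}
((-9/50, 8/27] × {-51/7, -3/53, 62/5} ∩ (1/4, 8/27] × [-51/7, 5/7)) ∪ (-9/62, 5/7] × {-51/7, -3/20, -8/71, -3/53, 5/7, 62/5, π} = (-9/62, 5/7] × {-51/7, -3/20, -8/71, -3/53, 5/7, 62/5, π}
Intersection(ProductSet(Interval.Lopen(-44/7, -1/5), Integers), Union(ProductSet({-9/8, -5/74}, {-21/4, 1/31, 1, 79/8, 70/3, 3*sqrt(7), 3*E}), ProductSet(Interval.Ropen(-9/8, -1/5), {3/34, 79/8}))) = ProductSet({-9/8}, {1})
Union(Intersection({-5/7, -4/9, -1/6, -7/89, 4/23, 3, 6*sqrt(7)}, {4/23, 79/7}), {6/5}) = {4/23, 6/5}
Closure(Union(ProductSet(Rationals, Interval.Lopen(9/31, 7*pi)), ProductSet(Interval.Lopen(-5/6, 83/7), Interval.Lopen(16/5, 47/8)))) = Union(ProductSet(Interval.Lopen(-5/6, 83/7), Interval.Lopen(16/5, 47/8)), ProductSet(Rationals, Interval.Lopen(9/31, 7*pi)), ProductSet(Reals, Union(Interval(9/31, 16/5), Interval(47/8, 7*pi))), ProductSet(Union(Interval(-oo, -5/6), Interval(83/7, oo)), Interval(9/31, 7*pi)))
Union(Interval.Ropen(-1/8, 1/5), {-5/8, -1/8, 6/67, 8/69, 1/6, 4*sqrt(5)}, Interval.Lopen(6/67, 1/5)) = Union({-5/8, 4*sqrt(5)}, Interval(-1/8, 1/5))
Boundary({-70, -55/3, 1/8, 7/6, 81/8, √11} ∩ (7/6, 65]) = {81/8, √11}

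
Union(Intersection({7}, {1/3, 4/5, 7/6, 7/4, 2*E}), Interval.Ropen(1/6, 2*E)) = Interval.Ropen(1/6, 2*E)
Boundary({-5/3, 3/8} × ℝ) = {-5/3, 3/8} × ℝ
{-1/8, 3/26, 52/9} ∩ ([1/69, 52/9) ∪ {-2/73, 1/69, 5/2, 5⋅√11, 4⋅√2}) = {3/26}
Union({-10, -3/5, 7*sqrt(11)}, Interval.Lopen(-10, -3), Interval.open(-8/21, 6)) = Union({-3/5, 7*sqrt(11)}, Interval(-10, -3), Interval.open(-8/21, 6))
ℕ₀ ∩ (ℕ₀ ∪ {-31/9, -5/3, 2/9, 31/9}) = ℕ₀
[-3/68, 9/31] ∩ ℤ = {0}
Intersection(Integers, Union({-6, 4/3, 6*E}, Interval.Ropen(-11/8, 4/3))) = Union({-6}, Range(-1, 2, 1))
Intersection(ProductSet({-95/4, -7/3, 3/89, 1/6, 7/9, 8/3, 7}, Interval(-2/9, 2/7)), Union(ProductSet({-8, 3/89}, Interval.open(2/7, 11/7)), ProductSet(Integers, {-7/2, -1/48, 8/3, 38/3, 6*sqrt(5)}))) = ProductSet({7}, {-1/48})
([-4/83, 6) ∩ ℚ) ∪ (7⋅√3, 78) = (7⋅√3, 78) ∪ (ℚ ∩ [-4/83, 6))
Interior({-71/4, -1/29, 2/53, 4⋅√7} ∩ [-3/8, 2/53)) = ∅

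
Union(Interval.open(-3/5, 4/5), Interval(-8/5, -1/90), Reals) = Interval(-oo, oo)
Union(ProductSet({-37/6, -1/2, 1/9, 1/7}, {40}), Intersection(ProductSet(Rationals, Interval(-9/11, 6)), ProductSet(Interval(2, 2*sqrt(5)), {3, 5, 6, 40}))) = Union(ProductSet({-37/6, -1/2, 1/9, 1/7}, {40}), ProductSet(Intersection(Interval(2, 2*sqrt(5)), Rationals), {3, 5, 6}))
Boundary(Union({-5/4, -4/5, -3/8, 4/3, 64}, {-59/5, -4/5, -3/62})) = {-59/5, -5/4, -4/5, -3/8, -3/62, 4/3, 64}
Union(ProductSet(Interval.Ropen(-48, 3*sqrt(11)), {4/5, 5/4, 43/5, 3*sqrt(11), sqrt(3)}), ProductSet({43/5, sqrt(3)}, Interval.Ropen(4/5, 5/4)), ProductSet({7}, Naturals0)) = Union(ProductSet({7}, Naturals0), ProductSet({43/5, sqrt(3)}, Interval.Ropen(4/5, 5/4)), ProductSet(Interval.Ropen(-48, 3*sqrt(11)), {4/5, 5/4, 43/5, 3*sqrt(11), sqrt(3)}))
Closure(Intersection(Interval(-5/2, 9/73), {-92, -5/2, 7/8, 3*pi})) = {-5/2}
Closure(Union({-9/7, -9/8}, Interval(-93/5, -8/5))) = Union({-9/7, -9/8}, Interval(-93/5, -8/5))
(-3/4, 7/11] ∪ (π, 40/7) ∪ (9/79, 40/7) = (-3/4, 40/7)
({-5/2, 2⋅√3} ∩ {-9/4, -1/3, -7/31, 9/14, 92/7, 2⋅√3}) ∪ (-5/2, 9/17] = (-5/2, 9/17] ∪ {2⋅√3}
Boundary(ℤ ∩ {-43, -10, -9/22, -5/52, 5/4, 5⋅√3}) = {-43, -10}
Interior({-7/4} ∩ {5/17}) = ∅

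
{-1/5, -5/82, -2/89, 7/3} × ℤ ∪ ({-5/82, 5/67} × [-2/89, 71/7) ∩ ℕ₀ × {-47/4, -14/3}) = {-1/5, -5/82, -2/89, 7/3} × ℤ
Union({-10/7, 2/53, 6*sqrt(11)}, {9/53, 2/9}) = {-10/7, 2/53, 9/53, 2/9, 6*sqrt(11)}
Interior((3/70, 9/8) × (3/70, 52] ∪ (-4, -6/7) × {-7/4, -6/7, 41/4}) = (3/70, 9/8) × (3/70, 52)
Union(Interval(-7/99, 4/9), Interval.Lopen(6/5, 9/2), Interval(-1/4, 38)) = Interval(-1/4, 38)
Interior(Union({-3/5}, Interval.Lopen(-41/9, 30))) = Interval.open(-41/9, 30)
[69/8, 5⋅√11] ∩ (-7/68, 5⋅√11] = [69/8, 5⋅√11]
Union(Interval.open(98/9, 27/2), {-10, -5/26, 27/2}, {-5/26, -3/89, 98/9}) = Union({-10, -5/26, -3/89}, Interval(98/9, 27/2))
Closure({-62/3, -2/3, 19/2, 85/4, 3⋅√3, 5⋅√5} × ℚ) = {-62/3, -2/3, 19/2, 85/4, 3⋅√3, 5⋅√5} × ℝ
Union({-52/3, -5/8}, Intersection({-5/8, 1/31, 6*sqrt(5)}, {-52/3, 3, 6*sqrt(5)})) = {-52/3, -5/8, 6*sqrt(5)}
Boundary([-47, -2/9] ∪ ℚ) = (-∞, -47] ∪ [-2/9, ∞)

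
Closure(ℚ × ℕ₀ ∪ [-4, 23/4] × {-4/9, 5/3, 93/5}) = (ℝ × ℕ₀) ∪ ([-4, 23/4] × {-4/9, 5/3, 93/5})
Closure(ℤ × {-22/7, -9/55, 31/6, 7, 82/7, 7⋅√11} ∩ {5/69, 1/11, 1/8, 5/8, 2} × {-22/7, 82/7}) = {2} × {-22/7, 82/7}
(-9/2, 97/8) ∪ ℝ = (-∞, ∞)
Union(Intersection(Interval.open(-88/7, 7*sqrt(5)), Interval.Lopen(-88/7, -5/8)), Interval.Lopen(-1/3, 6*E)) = Union(Interval.Lopen(-88/7, -5/8), Interval.Lopen(-1/3, 6*E))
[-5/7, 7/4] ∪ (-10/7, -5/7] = (-10/7, 7/4]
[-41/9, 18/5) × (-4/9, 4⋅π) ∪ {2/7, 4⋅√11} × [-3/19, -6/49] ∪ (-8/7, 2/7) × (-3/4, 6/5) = ((-8/7, 2/7) × (-3/4, 6/5)) ∪ ({2/7, 4⋅√11} × [-3/19, -6/49]) ∪ ([-41/9, 18/5) × (-4/9, 4⋅π))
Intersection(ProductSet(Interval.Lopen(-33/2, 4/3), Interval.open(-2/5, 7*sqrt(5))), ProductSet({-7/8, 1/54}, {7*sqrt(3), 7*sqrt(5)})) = ProductSet({-7/8, 1/54}, {7*sqrt(3)})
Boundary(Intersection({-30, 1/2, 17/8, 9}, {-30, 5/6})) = {-30}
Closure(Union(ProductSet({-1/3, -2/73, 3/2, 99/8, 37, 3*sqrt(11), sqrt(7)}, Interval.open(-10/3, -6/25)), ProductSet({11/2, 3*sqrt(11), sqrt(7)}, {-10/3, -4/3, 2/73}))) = Union(ProductSet({11/2, 3*sqrt(11), sqrt(7)}, {-10/3, -4/3, 2/73}), ProductSet({-1/3, -2/73, 3/2, 99/8, 37, 3*sqrt(11), sqrt(7)}, Interval(-10/3, -6/25)))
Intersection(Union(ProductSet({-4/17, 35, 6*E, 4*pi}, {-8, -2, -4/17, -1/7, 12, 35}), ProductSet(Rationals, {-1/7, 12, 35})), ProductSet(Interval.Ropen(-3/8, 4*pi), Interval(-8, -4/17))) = ProductSet({-4/17}, {-8, -2, -4/17})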